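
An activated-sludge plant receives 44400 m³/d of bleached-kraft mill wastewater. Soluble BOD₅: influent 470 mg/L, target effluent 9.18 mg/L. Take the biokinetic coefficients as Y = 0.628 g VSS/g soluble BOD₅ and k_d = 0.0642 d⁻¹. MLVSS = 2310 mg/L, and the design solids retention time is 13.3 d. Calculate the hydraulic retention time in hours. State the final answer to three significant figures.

From the SRT design equation V = Y Q (S₀−S) θ_c / [X (1 + k_d θ_c)] = 0.628 × 44400 × (470 − 9.18) × 13.3 / [2310 × (1 + 0.0642 × 13.3)] = 1.71×10^8 / 4282 = 39906 m³.
HRT = V/Q = 39906 m³ / 44400 m³·d⁻¹ = 0.8988 d × 24 = 21.57 h.

τ ≈ 21.6 h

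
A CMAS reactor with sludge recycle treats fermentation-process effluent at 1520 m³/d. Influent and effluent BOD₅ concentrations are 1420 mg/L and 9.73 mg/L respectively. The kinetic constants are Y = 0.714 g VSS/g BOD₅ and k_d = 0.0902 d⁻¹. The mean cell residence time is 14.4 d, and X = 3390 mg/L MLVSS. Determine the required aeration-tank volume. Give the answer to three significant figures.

V ≈ 2830 m³

From the SRT design equation V = Y Q (S₀−S) θ_c / [X (1 + k_d θ_c)] = 0.714 × 1520 × (1420 − 9.73) × 14.4 / [3390 × (1 + 0.0902 × 14.4)] = 2.2×10^7 / 7793 = 2828 m³.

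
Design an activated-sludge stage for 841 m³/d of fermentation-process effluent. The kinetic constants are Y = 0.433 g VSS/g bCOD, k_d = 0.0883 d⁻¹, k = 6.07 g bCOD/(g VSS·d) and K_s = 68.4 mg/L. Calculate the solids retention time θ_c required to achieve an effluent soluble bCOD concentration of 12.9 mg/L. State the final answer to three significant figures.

θ_c ≈ 3.04 d

At the target effluent, Y k S/(K_s+S) = 0.433×6.07×12.9/81.30 = 0.4170 d⁻¹.
Then 1/θ_c = μ − k_d = 0.4170 − 0.0883 = 0.3287 d⁻¹, giving θ_c = 3.042 d.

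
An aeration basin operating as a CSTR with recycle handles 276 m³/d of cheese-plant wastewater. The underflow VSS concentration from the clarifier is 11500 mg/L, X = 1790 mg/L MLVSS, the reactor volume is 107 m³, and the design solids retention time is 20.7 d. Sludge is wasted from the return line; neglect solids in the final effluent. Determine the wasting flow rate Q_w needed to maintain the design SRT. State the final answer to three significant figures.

Q_w = (V·X)/(θ_c X_r) = 107.0 × 1790 / (20.7 × 11500) = 0.8046 m³/d.

Q_w ≈ 0.805 m³/d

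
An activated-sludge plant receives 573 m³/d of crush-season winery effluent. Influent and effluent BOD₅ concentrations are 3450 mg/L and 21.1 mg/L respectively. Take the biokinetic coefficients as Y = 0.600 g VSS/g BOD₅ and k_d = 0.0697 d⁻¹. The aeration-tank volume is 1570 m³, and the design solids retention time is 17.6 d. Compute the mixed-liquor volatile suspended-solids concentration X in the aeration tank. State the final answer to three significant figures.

X = Y·Q·ΔS·θ_c / [V·(1 + k_d θ_c)] = 0.600 × 573 × (3450 − 21.1) × 17.6 / [1570 × (1 + 0.0697 × 17.6)] = 5935 mg/L.

X ≈ 5930 mg/L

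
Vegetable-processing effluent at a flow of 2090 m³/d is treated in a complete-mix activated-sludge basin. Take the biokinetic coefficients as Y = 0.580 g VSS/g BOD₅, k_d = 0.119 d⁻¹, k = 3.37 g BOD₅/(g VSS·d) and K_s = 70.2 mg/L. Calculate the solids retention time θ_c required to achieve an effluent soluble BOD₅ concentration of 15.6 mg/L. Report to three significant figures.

θ_c ≈ 4.23 d

Specific growth rate at S = 15.6 mg/L: μ = YkS/(K_s+S) = 0.580·3.37·15.6/(70.2+15.6) = 0.3554 d⁻¹.
Then 1/θ_c = μ − k_d = 0.3554 − 0.119 = 0.2364 d⁻¹, giving θ_c = 4.230 d.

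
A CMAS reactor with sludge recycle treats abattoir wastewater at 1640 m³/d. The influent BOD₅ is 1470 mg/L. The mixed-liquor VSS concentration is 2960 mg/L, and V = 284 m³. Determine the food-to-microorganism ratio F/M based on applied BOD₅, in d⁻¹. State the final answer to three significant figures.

F/M ≈ 2.87 d⁻¹

Food-to-microorganism ratio F/M = Q S₀ / (V X) = 1640 × 1470 / (284.0 × 2960) = 2.868 d⁻¹.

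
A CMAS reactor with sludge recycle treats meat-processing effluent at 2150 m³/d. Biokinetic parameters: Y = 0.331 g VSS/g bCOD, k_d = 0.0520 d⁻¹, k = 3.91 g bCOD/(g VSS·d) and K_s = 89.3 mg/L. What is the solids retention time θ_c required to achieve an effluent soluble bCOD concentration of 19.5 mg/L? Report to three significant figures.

θ_c ≈ 5.56 d

From 1/θ_c = Y·k·S/(K_s + S) − k_d: Y·k·S/(K_s+S) = 0.331 × 3.91 × 19.5 / (89.3 + 19.5) = 0.2320 d⁻¹.
1/θ_c = 0.2320 − 0.0520 = 0.1800 d⁻¹, so θ_c = 5.557 d.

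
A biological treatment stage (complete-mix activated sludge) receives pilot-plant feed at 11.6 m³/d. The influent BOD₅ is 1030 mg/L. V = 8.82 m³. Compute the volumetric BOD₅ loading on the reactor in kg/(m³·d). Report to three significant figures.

Applied BOD₅ load per unit volume = Q·S₀/V = (11.6 × 1030/1000)/8.820 = 1.355 kg BOD₅·m⁻³·d⁻¹.

L_v ≈ 1.35 kg BOD₅/(m³·d)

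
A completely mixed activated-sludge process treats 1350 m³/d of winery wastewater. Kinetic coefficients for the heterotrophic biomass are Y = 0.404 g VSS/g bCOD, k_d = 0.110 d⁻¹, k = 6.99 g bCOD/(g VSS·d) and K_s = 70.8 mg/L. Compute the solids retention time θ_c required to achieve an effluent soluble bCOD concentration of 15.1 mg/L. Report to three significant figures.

θ_c ≈ 2.59 d

At the target effluent, Y k S/(K_s+S) = 0.404×6.99×15.1/85.90 = 0.4964 d⁻¹.
1/θ_c = 0.4964 − 0.110 = 0.3864 d⁻¹, so θ_c = 2.588 d.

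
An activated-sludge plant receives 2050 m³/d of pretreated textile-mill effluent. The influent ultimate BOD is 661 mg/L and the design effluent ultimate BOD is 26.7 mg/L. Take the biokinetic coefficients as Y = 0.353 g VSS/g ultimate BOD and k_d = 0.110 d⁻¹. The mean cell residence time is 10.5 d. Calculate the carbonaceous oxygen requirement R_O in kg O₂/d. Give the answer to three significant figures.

The observed yield is Y_obs = Y/(1 + k_d·θ_c) = 0.353 / (1 + 0.110 × 10.5) = 0.353 / 2.155 = 0.1638 g VSS per g ultimate BOD removed.
Substrate removed = Q·(S₀ − S) = 2050 m³/d × (661 − 26.7) g/m³ = 1.3×10^6 g/d = 1300 kg/d.
P_X = Y_obs·Q·(S₀ − S) = 0.1638 × 1300 = 213.0 kg VSS/d.
R_O = Q·(S₀ − S) − 1.42·P_X = 1300 − 1.42 × 213.0 = 997.9 kg O₂/d.

R_O ≈ 998 kg O₂/d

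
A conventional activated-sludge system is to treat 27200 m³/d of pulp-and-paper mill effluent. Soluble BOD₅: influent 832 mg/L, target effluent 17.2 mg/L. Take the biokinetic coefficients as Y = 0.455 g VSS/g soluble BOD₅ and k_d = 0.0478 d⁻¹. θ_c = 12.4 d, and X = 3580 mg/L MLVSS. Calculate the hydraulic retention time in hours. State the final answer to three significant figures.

τ ≈ 19.3 h

Rearranging the biomass balance for a CMAS with decay, V = Y·Q·ΔS·θ_c / [X·(1+k_d θ_c)] = 0.455 × 27200 × (832 − 17.2) × 12.4 / [3580 × (1 + 0.0478 × 12.4)] = 1.25×10^8 / 5702 = 21930 m³.
τ = V/Q = 21930/27200 = 0.8062 d, or 19.35 h.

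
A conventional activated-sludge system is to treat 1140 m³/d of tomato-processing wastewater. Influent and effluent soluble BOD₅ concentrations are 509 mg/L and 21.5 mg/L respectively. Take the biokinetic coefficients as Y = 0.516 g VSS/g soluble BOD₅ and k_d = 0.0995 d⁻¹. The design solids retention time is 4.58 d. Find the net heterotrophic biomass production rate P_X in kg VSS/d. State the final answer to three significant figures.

The observed yield is Y_obs = Y/(1 + k_d·θ_c) = 0.516 / (1 + 0.0995 × 4.58) = 0.516 / 1.456 = 0.3545 g VSS per g soluble BOD₅ removed.
Mass of soluble BOD₅ removed per day: Q(S₀ − S) = 1140 × 487.5 g/m³ = 555.8 kg/d.
Net biomass production P_X = Y_obs × Q·(S₀ − S) = 0.3545 × 555.8 = 197.0 kg VSS/d.

P_X ≈ 197 kg VSS/d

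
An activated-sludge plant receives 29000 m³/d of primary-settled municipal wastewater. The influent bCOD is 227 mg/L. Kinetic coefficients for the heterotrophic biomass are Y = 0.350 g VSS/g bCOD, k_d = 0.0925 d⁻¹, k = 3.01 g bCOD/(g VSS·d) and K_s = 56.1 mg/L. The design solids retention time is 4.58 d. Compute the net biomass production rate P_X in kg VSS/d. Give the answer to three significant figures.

P_X ≈ 1450 kg VSS/d

From the Monod/SRT balance for a CMAS, S = K_s·(1+k_d θ_c)/[θ_c·(Y k − k_d) − 1] = 56.1 × (1 + 0.0925 × 4.58) / [4.58 × (0.350 × 3.01 − 0.0925) − 1] = 79.87 / 3.401 = 23.48 mg/L.
Y_obs = Y / (1 + k_d θ_c) = 0.350 / (1 + 0.0925 × 4.58) = 0.350 / 1.424 = 0.2458.
Substrate removed = Q·(S₀ − S) = 29000 m³/d × (227 − 23.5) g/m³ = 5.9×10^6 g/d = 5902 kg/d.
P_X = Y_obs · Q(S₀ − S) = 0.2458 × 5902 = 1451 kg VSS/d.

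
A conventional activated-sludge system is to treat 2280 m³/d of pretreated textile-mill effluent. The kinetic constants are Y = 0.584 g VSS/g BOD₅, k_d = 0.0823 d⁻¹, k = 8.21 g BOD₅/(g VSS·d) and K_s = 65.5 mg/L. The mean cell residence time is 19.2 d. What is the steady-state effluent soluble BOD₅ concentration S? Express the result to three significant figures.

From the Monod/SRT balance for a CMAS, S = K_s·(1+k_d θ_c)/[θ_c·(Y k − k_d) − 1] = 65.5 × (1 + 0.0823 × 19.2) / [19.2 × (0.584 × 8.21 − 0.0823) − 1] = 169.0 / 89.48 = 1.889 mg/L.

S ≈ 1.89 mg/L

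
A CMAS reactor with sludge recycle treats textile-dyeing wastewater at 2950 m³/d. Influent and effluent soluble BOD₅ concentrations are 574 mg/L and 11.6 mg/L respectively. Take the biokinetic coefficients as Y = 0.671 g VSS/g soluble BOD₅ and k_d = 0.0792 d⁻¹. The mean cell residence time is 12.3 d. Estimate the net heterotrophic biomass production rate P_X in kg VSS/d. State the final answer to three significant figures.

P_X ≈ 564 kg VSS/d

Y_obs = Y / (1 + k_d θ_c) = 0.671 / (1 + 0.0792 × 12.3) = 0.671 / 1.974 = 0.3399.
Mass of soluble BOD₅ removed per day: Q(S₀ − S) = 2950 × 562.4 g/m³ = 1659 kg/d.
Biomass produced: P_X = Y_obs·Q·ΔS = 0.3399 × 1659 ≈ 563.9 kg VSS/d.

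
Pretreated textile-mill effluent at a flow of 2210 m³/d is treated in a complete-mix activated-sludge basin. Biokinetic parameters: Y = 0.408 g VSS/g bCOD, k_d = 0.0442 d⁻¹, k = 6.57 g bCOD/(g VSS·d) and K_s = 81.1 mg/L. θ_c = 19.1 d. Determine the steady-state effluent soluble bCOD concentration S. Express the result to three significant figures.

S ≈ 3.03 mg/L

For a completely mixed reactor with recycle the Lawrence–McCarty relation gives S = K_s·(1 + k_d·θ_c) / [θ_c·(Y·k − k_d) − 1] = 81.1 × (1 + 0.0442 × 19.1) / [19.1 × (0.408 × 6.57 − 0.0442) − 1] = 149.6 / 49.35 = 3.030 mg/L.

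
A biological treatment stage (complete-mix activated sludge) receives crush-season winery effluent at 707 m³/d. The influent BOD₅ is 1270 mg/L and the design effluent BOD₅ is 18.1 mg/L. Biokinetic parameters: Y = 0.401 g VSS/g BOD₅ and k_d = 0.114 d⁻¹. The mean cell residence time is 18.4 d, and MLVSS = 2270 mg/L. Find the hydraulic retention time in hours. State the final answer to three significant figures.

From the SRT design equation V = Y Q (S₀−S) θ_c / [X (1 + k_d θ_c)] = 0.401 × 707 × (1270 − 18.1) × 18.4 / [2270 × (1 + 0.114 × 18.4)] = 6.53×10^6 / 7032 = 928.8 m³.
Hydraulic retention time τ = V/Q = 928.8 / 707 = 1.314 d = 31.53 h.

τ ≈ 31.5 h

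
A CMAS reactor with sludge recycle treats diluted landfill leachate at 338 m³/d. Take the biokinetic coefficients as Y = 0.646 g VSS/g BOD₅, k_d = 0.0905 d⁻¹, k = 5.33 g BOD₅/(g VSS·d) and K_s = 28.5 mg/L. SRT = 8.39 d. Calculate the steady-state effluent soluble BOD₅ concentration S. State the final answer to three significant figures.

Effluent substrate depends only on kinetics and SRT: S = K_s(1 + k_d θ_c) / [θ_c(Yk − k_d) − 1] = 28.5 × (1 + 0.0905 × 8.39) / [8.39 × (0.646 × 5.33 − 0.0905) − 1] = 50.14 / 27.13 = 1.848 mg/L.

S ≈ 1.85 mg/L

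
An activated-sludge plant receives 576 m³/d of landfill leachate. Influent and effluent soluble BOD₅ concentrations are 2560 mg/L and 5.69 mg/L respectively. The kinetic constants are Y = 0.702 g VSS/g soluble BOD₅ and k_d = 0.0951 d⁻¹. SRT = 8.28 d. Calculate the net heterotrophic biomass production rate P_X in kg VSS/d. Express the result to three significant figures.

Observed yield with endogenous decay: Y_obs = Y / (1 + k_d·θ_c) = 0.702 / (1 + 0.0951 × 8.28) = 0.702 / 1.787 = 0.3927 g VSS/g soluble BOD₅.
Mass of soluble BOD₅ removed per day: Q(S₀ − S) = 576 × 2554 g/m³ = 1471 kg/d.
So the net sludge growth is P_X = 0.3927 × 1471 = 577.8 kg VSS/d.

P_X ≈ 578 kg VSS/d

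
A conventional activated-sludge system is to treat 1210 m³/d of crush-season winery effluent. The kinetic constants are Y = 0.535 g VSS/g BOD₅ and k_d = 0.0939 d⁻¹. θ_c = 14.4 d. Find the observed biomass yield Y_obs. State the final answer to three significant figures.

Y_obs ≈ 0.227 g VSS/g BOD₅

Y_obs = Y / (1 + k_d θ_c) = 0.535 / (1 + 0.0939 × 14.4) = 0.535 / 2.352 = 0.2275.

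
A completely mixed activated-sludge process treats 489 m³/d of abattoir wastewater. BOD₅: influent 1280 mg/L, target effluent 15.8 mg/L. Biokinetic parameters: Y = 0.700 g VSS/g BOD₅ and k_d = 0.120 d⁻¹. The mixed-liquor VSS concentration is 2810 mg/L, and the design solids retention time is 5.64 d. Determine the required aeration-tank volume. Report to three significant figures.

Rearranging the biomass balance for a CMAS with decay, V = Y·Q·ΔS·θ_c / [X·(1+k_d θ_c)] = 0.700 × 489 × (1280 − 15.8) × 5.64 / [2810 × (1 + 0.120 × 5.64)] = 2.44×10^6 / 4712 = 518.0 m³.

V ≈ 518 m³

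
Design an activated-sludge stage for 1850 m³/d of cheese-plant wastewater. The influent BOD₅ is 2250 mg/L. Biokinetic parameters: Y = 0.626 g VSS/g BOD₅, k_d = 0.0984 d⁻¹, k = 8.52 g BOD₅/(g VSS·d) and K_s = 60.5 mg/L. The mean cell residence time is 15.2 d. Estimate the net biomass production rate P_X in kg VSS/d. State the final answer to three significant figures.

From the Monod/SRT balance for a CMAS, S = K_s·(1+k_d θ_c)/[θ_c·(Y k − k_d) − 1] = 60.5 × (1 + 0.0984 × 15.2) / [15.2 × (0.626 × 8.52 − 0.0984) − 1] = 151.0 / 78.57 = 1.922 mg/L.
The observed yield is Y_obs = Y/(1 + k_d·θ_c) = 0.626 / (1 + 0.0984 × 15.2) = 0.626 / 2.496 = 0.2508 g VSS per g BOD₅ removed.
Substrate removed = Q·(S₀ − S) = 1850 m³/d × (2250 − 1.92) g/m³ = 4.16×10^6 g/d = 4159 kg/d.
Biomass produced: P_X = Y_obs·Q·ΔS = 0.2508 × 4159 ≈ 1043 kg VSS/d.

P_X ≈ 1040 kg VSS/d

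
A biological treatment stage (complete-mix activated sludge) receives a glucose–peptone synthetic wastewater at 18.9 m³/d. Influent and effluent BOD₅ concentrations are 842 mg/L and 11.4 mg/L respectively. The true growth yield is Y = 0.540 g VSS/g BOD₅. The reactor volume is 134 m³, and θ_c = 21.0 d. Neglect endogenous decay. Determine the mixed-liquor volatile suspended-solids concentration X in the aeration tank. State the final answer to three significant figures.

X ≈ 1330 mg/L

X = Y·Q·ΔS·θ_c / V = 0.540 × 18.9 × (842 − 11.4) × 21.0 / 134 = 1329 mg/L.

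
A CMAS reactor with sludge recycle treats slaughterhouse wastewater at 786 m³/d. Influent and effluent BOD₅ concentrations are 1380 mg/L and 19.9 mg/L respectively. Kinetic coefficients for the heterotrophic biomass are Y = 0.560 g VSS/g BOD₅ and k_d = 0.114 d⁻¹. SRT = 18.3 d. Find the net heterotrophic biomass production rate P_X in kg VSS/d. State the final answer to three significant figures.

Correct the yield for decay: Y_obs = Y/(1 + k_d θ_c) = 0.560 / (1 + 0.114 × 18.3) = 0.560 / 3.086 = 0.1815.
ΔS = 1380 − 19.9 = 1360 mg/L, so the substrate removal rate is 786 × 1360/1000 = 1069 kg BOD₅/d.
P_X = Y_obs · Q(S₀ − S) = 0.1815 × 1069 = 194.0 kg VSS/d.

P_X ≈ 194 kg VSS/d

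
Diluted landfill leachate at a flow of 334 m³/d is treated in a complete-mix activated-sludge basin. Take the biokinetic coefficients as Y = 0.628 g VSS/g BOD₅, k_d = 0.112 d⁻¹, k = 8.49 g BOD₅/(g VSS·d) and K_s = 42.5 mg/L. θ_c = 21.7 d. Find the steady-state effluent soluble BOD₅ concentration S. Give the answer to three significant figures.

S ≈ 1.30 mg/L

From the Monod/SRT balance for a CMAS, S = K_s·(1+k_d θ_c)/[θ_c·(Y k − k_d) − 1] = 42.5 × (1 + 0.112 × 21.7) / [21.7 × (0.628 × 8.49 − 0.112) − 1] = 145.8 / 112.3 = 1.299 mg/L.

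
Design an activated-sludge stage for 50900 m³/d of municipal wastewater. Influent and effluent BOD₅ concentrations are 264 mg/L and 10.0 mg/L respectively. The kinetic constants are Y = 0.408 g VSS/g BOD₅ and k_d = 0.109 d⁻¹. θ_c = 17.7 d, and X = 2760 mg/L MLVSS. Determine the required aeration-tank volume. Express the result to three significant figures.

Rearranging the biomass balance for a CMAS with decay, V = Y·Q·ΔS·θ_c / [X·(1+k_d θ_c)] = 0.408 × 50900 × (264 − 10.0) × 17.7 / [2760 × (1 + 0.109 × 17.7)] = 9.34×10^7 / 8085 = 11548 m³.

V ≈ 11500 m³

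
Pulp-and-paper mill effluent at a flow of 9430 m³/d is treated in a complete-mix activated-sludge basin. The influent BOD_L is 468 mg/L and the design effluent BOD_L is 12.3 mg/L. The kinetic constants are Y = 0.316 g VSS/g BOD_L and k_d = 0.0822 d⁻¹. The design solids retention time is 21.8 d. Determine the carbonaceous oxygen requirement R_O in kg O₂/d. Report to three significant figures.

R_O ≈ 3610 kg O₂/d

Y_obs = Y / (1 + k_d θ_c) = 0.316 / (1 + 0.0822 × 21.8) = 0.316 / 2.792 = 0.1132.
Q·(S₀ − S) = 9430 × (468 − 12.3) × 10⁻³ = 4297 kg/d removed.
P_X = Y_obs·Q·(S₀ − S) = 0.1132 × 4297 = 486.4 kg VSS/d.
R_O = Q·(S₀ − S) − 1.42·P_X = 4297 − 1.42 × 486.4 = 3607 kg O₂/d.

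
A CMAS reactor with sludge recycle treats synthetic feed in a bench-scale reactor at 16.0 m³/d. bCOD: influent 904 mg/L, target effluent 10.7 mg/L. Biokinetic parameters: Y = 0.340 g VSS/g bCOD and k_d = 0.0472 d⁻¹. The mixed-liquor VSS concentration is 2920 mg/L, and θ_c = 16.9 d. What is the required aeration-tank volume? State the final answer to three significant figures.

V ≈ 15.6 m³

From the SRT design equation V = Y Q (S₀−S) θ_c / [X (1 + k_d θ_c)] = 0.340 × 16.0 × (904 − 10.7) × 16.9 / [2920 × (1 + 0.0472 × 16.9)] = 8.21×10^4 / 5249 = 15.65 m³.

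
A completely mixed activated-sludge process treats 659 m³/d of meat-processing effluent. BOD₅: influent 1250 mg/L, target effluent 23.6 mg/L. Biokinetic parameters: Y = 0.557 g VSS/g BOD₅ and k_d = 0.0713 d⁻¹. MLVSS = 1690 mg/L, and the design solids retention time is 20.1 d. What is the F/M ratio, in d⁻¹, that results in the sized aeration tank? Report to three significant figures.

F/M ≈ 0.222 d⁻¹

From the SRT design equation V = Y Q (S₀−S) θ_c / [X (1 + k_d θ_c)] = 0.557 × 659 × (1250 − 23.6) × 20.1 / [1690 × (1 + 0.0713 × 20.1)] = 9.05×10^6 / 4112 = 2200 m³.
F/M = applied load / biomass = Q·S₀/(V·X) = 659 × 1250 / (2200 × 1690) = 0.2215 d⁻¹.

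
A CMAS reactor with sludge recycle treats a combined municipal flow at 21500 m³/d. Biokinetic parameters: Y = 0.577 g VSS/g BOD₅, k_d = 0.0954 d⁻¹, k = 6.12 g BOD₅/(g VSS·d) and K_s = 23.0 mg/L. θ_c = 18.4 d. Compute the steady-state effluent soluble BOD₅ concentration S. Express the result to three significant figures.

S ≈ 1.02 mg/L

Effluent substrate depends only on kinetics and SRT: S = K_s(1 + k_d θ_c) / [θ_c(Yk − k_d) − 1] = 23.0 × (1 + 0.0954 × 18.4) / [18.4 × (0.577 × 6.12 − 0.0954) − 1] = 63.37 / 62.22 = 1.019 mg/L.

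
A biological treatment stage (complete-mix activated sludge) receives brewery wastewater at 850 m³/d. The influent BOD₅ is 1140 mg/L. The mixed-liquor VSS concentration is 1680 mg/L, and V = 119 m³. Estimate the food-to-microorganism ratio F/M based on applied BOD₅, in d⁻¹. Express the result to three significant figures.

F/M = applied load / biomass = Q·S₀/(V·X) = 850 × 1140 / (119.0 × 1680) = 4.847 d⁻¹.

F/M ≈ 4.85 d⁻¹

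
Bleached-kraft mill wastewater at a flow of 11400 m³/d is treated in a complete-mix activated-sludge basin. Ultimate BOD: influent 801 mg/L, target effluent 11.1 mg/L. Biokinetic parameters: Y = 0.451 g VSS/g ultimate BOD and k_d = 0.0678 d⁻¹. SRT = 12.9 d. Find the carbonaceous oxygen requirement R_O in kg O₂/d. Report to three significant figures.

R_O ≈ 5930 kg O₂/d

The observed yield is Y_obs = Y/(1 + k_d·θ_c) = 0.451 / (1 + 0.0678 × 12.9) = 0.451 / 1.875 = 0.2406 g VSS per g ultimate BOD removed.
Substrate removed = Q·(S₀ − S) = 11400 m³/d × (801 − 11.1) g/m³ = 9×10^6 g/d = 9005 kg/d.
Biomass synthesised: P_X = Y_obs × 9005 = 2166 kg VSS/d.
Carbonaceous O₂ demand = substrate oxidised − cell-mass equivalent = 9005 − 1.42 × 2166 = 5929 kg O₂/d.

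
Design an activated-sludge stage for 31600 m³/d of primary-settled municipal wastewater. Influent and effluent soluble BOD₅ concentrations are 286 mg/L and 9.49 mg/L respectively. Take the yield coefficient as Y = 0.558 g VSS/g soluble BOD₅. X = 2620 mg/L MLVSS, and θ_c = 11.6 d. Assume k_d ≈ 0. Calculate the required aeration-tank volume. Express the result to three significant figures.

V ≈ 21600 m³

V·X = Y·Q·ΔS·θ_c gives V = 0.558 × 31600 × (286 − 9.49) × 11.6 / 2620 = 21587 m³.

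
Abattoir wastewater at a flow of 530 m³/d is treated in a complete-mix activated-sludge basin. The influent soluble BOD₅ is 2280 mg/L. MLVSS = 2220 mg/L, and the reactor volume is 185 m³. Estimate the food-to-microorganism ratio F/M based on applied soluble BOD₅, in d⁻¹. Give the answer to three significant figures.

F/M ≈ 2.94 d⁻¹

Food-to-microorganism ratio F/M = Q S₀ / (V X) = 530 × 2280 / (185.0 × 2220) = 2.942 d⁻¹.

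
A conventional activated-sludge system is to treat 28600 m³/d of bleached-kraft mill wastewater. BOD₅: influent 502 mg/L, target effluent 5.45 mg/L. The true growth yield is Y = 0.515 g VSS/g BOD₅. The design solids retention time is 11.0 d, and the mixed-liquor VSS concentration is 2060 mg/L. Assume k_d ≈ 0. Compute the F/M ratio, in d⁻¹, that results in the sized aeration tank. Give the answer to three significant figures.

V·X = Y·Q·ΔS·θ_c gives V = 0.515 × 28600 × (502 − 5.45) × 11.0 / 2060 = 39054 m³.
F/M = Q·S₀ / (V·X) = 28600 × 502 / (39054 × 2060) = 0.1785 g BOD₅·(g VSS·d)⁻¹.

F/M ≈ 0.178 d⁻¹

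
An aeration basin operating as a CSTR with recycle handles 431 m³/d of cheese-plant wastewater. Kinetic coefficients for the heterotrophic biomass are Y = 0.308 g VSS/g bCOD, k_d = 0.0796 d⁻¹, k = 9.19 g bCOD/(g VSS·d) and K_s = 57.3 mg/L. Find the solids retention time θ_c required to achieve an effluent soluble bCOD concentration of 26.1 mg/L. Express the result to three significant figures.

Specific growth rate at S = 26.1 mg/L: μ = YkS/(K_s+S) = 0.308·9.19·26.1/(57.3+26.1) = 0.8858 d⁻¹.
Then 1/θ_c = μ − k_d = 0.8858 − 0.0796 = 0.8062 d⁻¹, giving θ_c = 1.240 d.

θ_c ≈ 1.24 d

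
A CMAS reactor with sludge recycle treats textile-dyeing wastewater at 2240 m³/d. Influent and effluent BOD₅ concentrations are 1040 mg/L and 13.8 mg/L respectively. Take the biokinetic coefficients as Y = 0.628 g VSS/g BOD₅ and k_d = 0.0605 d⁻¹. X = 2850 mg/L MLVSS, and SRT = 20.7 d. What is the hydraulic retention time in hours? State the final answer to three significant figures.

From the SRT design equation V = Y Q (S₀−S) θ_c / [X (1 + k_d θ_c)] = 0.628 × 2240 × (1040 − 13.8) × 20.7 / [2850 × (1 + 0.0605 × 20.7)] = 2.99×10^7 / 6419 = 4655 m³.
Hydraulic retention time τ = V/Q = 4655 / 2240 = 2.078 d = 49.88 h.

τ ≈ 49.9 h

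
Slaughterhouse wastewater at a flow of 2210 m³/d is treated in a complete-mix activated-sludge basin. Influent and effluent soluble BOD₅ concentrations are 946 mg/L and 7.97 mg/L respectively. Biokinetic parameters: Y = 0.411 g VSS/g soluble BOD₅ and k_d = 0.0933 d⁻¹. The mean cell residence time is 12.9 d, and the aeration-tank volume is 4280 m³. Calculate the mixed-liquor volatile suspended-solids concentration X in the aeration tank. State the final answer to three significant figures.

X ≈ 1170 mg/L

From V·X·(1 + k_d·θ_c) = Y·Q·(S₀ − S)·θ_c: X = 0.411 × 2210 × (946 − 7.97) × 12.9 / [4280 × (1 + 0.0933 × 12.9)] = 1165 mg/L.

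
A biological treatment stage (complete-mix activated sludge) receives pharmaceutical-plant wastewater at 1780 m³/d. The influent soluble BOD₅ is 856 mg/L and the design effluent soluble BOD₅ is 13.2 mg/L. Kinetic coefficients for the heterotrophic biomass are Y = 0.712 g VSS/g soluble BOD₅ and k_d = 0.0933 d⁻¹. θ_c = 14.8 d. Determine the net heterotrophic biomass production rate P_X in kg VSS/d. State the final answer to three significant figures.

Y_obs = Y / (1 + k_d θ_c) = 0.712 / (1 + 0.0933 × 14.8) = 0.712 / 2.381 = 0.2991.
Mass of soluble BOD₅ removed per day: Q(S₀ − S) = 1780 × 842.8 g/m³ = 1500 kg/d.
So the net sludge growth is P_X = 0.2991 × 1500 = 448.6 kg VSS/d.

P_X ≈ 449 kg VSS/d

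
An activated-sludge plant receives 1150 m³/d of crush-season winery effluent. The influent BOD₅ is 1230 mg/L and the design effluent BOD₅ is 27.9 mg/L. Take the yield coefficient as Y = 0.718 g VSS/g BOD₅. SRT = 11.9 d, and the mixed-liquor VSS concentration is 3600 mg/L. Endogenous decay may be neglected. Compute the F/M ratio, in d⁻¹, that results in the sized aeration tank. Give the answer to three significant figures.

Biomass mass balance (decay neglected): V·X = Y·Q·(S₀ − S)·θ_c, so V = 0.718 × 1150 × (1230 − 27.9) × 11.9 / 3600 = 3281 m³.
Food-to-microorganism ratio F/M = Q S₀ / (V X) = 1150 × 1230 / (3281 × 3600) = 0.1198 d⁻¹.

F/M ≈ 0.120 d⁻¹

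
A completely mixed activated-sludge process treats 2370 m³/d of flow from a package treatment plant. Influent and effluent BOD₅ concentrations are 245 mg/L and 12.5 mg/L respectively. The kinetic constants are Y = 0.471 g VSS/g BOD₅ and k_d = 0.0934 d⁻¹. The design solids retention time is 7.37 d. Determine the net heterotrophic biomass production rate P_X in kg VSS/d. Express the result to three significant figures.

P_X ≈ 154 kg VSS/d

Correct the yield for decay: Y_obs = Y/(1 + k_d θ_c) = 0.471 / (1 + 0.0934 × 7.37) = 0.471 / 1.688 = 0.2790.
Q·(S₀ − S) = 2370 × (245 − 12.5) × 10⁻³ = 551.0 kg/d removed.
P_X = Y_obs · Q(S₀ − S) = 0.2790 × 551.0 = 153.7 kg VSS/d.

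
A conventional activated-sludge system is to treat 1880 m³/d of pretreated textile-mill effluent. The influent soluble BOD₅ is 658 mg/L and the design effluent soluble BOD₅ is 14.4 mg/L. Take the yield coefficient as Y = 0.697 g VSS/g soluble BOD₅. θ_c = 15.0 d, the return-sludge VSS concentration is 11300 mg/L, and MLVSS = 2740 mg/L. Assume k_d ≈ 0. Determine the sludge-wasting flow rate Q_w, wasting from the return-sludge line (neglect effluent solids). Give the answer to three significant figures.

Q_w ≈ 74.6 m³/d

With k_d = 0 the design equation reduces to V = Y Q (S₀−S) θ_c / X = 0.697 × 1880 × (658 − 14.4) × 15.0 / 2740 = 4617 m³.
Q_w = (V·X)/(θ_c X_r) = 4617 × 2740 / (15.0 × 11300) = 74.63 m³/d.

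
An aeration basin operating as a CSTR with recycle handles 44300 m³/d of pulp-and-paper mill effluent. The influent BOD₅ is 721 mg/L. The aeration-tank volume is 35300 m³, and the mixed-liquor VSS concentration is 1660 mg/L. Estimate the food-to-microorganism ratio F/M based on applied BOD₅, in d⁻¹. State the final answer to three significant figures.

F/M = Q·S₀ / (V·X) = 44300 × 721 / (35300 × 1660) = 0.5451 g BOD₅·(g VSS·d)⁻¹.

F/M ≈ 0.545 d⁻¹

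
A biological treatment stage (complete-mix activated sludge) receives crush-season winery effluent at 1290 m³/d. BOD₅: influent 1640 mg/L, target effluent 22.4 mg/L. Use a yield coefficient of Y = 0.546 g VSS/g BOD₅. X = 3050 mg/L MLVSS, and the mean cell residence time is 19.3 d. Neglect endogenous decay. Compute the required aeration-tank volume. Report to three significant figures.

V ≈ 7210 m³

Biomass mass balance (decay neglected): V·X = Y·Q·(S₀ − S)·θ_c, so V = 0.546 × 1290 × (1640 − 22.4) × 19.3 / 3050 = 7210 m³.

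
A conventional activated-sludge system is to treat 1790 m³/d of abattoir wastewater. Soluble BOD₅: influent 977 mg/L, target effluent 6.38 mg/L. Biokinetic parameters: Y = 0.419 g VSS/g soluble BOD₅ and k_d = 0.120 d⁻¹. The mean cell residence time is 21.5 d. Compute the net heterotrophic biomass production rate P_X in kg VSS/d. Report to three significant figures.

Y_obs = Y / (1 + k_d θ_c) = 0.419 / (1 + 0.120 × 21.5) = 0.419 / 3.580 = 0.1170.
Mass of soluble BOD₅ removed per day: Q(S₀ − S) = 1790 × 970.6 g/m³ = 1737 kg/d.
P_X = Y_obs · Q(S₀ − S) = 0.1170 × 1737 = 203.3 kg VSS/d.

P_X ≈ 203 kg VSS/d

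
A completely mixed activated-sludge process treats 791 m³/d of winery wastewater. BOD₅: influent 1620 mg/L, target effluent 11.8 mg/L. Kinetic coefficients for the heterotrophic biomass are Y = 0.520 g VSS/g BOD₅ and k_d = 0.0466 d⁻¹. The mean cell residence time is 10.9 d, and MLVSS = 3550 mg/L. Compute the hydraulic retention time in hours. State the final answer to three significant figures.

From the SRT design equation V = Y Q (S₀−S) θ_c / [X (1 + k_d θ_c)] = 0.520 × 791 × (1620 − 11.8) × 10.9 / [3550 × (1 + 0.0466 × 10.9)] = 7.21×10^6 / 5353 = 1347 m³.
Hydraulic retention time τ = V/Q = 1347 / 791 = 1.703 d = 40.87 h.

τ ≈ 40.9 h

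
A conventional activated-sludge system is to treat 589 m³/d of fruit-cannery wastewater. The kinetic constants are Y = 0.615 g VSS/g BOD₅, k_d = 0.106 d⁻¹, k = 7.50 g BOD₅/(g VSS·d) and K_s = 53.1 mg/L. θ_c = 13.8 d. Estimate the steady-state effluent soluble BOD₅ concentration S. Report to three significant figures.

Effluent substrate depends only on kinetics and SRT: S = K_s(1 + k_d θ_c) / [θ_c(Yk − k_d) − 1] = 53.1 × (1 + 0.106 × 13.8) / [13.8 × (0.615 × 7.50 − 0.106) − 1] = 130.8 / 61.19 = 2.137 mg/L.

S ≈ 2.14 mg/L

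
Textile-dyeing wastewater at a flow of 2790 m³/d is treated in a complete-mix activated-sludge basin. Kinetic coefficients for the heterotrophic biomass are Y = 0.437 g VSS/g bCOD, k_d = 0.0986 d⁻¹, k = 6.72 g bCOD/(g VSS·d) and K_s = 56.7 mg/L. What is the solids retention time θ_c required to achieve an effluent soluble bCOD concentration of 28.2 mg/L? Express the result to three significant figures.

At the target effluent, Y k S/(K_s+S) = 0.437×6.72×28.2/84.90 = 0.9754 d⁻¹.
Then 1/θ_c = μ − k_d = 0.9754 − 0.0986 = 0.8768 d⁻¹, giving θ_c = 1.140 d.

θ_c ≈ 1.14 d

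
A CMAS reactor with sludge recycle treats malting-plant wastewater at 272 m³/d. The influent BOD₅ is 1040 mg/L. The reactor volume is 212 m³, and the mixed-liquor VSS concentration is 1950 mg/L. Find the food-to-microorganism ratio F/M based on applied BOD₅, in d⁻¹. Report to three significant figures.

F/M ≈ 0.684 d⁻¹

F/M = applied load / biomass = Q·S₀/(V·X) = 272 × 1040 / (212.0 × 1950) = 0.6843 d⁻¹.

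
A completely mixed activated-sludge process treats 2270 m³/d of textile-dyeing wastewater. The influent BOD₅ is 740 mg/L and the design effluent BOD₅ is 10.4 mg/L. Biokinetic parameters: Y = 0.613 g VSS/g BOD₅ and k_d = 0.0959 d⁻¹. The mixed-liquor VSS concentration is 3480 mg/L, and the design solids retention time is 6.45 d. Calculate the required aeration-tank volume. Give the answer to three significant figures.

Steady-state biomass mass balance: V·X·(1 + k_d·θ_c) = Y·Q·(S₀ − S)·θ_c, so V = 0.613 × 2270 × (740 − 10.4) × 6.45 / [3480 × (1 + 0.0959 × 6.45)] = 6.55×10^6 / 5633 = 1163 m³.

V ≈ 1160 m³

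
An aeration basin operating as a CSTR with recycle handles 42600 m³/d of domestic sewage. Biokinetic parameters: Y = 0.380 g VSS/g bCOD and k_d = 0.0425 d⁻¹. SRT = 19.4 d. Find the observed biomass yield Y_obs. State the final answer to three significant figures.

Correct the yield for decay: Y_obs = Y/(1 + k_d θ_c) = 0.380 / (1 + 0.0425 × 19.4) = 0.380 / 1.825 = 0.2083.

Y_obs ≈ 0.208 g VSS/g bCOD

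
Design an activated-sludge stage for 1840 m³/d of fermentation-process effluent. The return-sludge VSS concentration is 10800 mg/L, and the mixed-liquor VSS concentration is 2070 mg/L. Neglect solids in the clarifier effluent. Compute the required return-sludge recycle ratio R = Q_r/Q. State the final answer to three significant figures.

Mass balance around the secondary clarifier (neglecting effluent solids): R = X / (X_r − X) = 2070 / (10800 − 2070) = 0.2371.

R ≈ 0.237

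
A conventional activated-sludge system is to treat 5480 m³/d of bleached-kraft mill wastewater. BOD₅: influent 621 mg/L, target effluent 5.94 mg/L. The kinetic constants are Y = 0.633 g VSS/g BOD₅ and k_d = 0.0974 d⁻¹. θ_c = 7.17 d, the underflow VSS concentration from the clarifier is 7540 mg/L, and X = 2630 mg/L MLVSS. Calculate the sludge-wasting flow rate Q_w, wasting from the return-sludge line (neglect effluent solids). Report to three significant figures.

From the SRT design equation V = Y Q (S₀−S) θ_c / [X (1 + k_d θ_c)] = 0.633 × 5480 × (621 − 5.94) × 7.17 / [2630 × (1 + 0.0974 × 7.17)] = 1.53×10^7 / 4467 = 3425 m³.
Q_w = (V·X)/(θ_c X_r) = 3425 × 2630 / (7.17 × 7540) = 166.6 m³/d.

Q_w ≈ 167 m³/d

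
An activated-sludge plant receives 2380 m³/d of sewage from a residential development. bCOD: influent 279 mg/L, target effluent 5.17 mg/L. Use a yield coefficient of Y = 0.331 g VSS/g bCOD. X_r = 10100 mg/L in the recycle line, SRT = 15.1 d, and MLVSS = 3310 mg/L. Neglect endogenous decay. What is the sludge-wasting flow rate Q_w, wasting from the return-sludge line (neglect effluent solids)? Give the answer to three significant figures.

Q_w ≈ 21.4 m³/d

Biomass mass balance (decay neglected): V·X = Y·Q·(S₀ − S)·θ_c, so V = 0.331 × 2380 × (279 − 5.17) × 15.1 / 3310 = 984.1 m³.
Wasting from the return line (neglecting effluent solids): Q_w = V·X / (θ_c·X_r) = 984.1 × 3310 / (15.1 × 10100) = 21.36 m³/d.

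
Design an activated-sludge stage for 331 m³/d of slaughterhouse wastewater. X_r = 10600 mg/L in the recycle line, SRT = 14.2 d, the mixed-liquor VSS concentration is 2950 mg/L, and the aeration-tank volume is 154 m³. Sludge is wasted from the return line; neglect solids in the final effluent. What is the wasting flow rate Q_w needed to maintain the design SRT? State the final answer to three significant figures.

θ_c = V·X/(Q_w·X_r) when wasting from the recycle, so Q_w = V·X/(θ_c·X_r) = 154.0 × 2950 / (14.2 × 10600) = 3.018 m³/d.

Q_w ≈ 3.02 m³/d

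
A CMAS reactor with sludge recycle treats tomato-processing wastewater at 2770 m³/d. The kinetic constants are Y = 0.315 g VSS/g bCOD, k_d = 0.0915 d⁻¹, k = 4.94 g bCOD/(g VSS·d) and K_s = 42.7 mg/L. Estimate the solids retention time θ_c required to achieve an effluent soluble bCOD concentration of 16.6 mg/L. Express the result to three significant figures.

θ_c ≈ 2.91 d

From 1/θ_c = Y·k·S/(K_s + S) − k_d: Y·k·S/(K_s+S) = 0.315 × 4.94 × 16.6 / (42.7 + 16.6) = 0.4356 d⁻¹.
1/θ_c = 0.4356 − 0.0915 = 0.3441 d⁻¹, so θ_c = 2.906 d.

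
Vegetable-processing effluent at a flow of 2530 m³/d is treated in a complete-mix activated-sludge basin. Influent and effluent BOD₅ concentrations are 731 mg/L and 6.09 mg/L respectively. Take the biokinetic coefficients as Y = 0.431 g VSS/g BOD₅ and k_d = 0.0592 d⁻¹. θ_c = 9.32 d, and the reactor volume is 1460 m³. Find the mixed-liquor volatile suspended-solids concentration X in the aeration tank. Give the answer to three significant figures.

X = Y·Q·ΔS·θ_c / [V·(1 + k_d θ_c)] = 0.431 × 2530 × (731 − 6.09) × 9.32 / [1460 × (1 + 0.0592 × 9.32)] = 3252 mg/L.

X ≈ 3250 mg/L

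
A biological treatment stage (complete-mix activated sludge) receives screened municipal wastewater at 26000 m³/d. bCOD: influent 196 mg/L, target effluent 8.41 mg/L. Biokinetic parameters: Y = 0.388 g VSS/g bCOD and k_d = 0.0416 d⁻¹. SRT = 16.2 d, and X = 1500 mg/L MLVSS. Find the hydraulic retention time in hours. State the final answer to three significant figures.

τ ≈ 11.3 h

From the SRT design equation V = Y Q (S₀−S) θ_c / [X (1 + k_d θ_c)] = 0.388 × 26000 × (196 − 8.41) × 16.2 / [1500 × (1 + 0.0416 × 16.2)] = 3.07×10^7 / 2511 = 12210 m³.
HRT = V/Q = 12210 m³ / 26000 m³·d⁻¹ = 0.4696 d × 24 = 11.27 h.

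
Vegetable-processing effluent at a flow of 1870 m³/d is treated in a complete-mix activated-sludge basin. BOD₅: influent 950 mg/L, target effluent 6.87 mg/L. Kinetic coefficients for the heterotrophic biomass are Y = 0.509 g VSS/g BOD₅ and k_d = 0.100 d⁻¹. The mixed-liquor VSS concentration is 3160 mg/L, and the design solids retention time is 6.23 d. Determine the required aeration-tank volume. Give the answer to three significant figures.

V ≈ 1090 m³

From the SRT design equation V = Y Q (S₀−S) θ_c / [X (1 + k_d θ_c)] = 0.509 × 1870 × (950 − 6.87) × 6.23 / [3160 × (1 + 0.100 × 6.23)] = 5.59×10^6 / 5129 = 1090 m³.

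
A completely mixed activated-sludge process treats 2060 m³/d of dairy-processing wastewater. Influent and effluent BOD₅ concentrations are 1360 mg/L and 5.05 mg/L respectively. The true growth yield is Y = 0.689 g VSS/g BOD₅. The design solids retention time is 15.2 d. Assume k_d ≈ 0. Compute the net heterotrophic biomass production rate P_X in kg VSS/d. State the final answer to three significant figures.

P_X ≈ 1920 kg VSS/d

Since k_d ≈ 0, Y_obs = Y = 0.689 g VSS/g BOD₅.
ΔS = 1360 − 5.05 = 1355 mg/L, so the substrate removal rate is 2060 × 1355/1000 = 2791 kg BOD₅/d.
Biomass produced: P_X = Y_obs·Q·ΔS = 0.6890 × 2791 ≈ 1923 kg VSS/d.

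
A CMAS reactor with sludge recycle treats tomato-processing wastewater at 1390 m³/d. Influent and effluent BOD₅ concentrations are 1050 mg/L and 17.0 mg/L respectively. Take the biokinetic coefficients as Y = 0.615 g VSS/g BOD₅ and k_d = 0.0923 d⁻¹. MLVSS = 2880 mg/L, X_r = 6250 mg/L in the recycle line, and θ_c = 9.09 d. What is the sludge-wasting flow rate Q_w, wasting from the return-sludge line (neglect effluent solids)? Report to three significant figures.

Q_w ≈ 76.8 m³/d

Rearranging the biomass balance for a CMAS with decay, V = Y·Q·ΔS·θ_c / [X·(1+k_d θ_c)] = 0.615 × 1390 × (1050 − 17.0) × 9.09 / [2880 × (1 + 0.0923 × 9.09)] = 8.03×10^6 / 5296 = 1516 m³.
θ_c = V·X/(Q_w·X_r) when wasting from the recycle, so Q_w = V·X/(θ_c·X_r) = 1516 × 2880 / (9.09 × 6250) = 76.83 m³/d.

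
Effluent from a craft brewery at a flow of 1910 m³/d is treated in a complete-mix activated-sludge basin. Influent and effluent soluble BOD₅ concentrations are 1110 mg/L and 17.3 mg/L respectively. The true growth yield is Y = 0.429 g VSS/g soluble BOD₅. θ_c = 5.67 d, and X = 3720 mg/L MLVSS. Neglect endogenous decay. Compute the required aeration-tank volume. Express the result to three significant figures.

V ≈ 1360 m³

Biomass mass balance (decay neglected): V·X = Y·Q·(S₀ − S)·θ_c, so V = 0.429 × 1910 × (1110 − 17.3) × 5.67 / 3720 = 1365 m³.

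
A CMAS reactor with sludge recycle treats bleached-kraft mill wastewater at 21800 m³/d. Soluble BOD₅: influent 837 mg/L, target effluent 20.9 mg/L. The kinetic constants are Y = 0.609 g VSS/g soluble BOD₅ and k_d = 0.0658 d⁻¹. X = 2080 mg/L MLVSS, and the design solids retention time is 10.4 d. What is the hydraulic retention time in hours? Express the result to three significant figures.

Steady-state biomass mass balance: V·X·(1 + k_d·θ_c) = Y·Q·(S₀ − S)·θ_c, so V = 0.609 × 21800 × (837 − 20.9) × 10.4 / [2080 × (1 + 0.0658 × 10.4)] = 1.13×10^8 / 3503 = 32163 m³.
τ = V/Q = 32163/21800 = 1.475 d, or 35.41 h.

τ ≈ 35.4 h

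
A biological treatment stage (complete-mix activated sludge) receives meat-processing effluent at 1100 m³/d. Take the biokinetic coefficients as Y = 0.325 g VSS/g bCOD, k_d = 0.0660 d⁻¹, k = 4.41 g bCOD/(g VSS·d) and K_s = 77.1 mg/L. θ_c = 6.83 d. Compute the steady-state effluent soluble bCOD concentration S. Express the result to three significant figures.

S ≈ 13.4 mg/L

For a completely mixed reactor with recycle the Lawrence–McCarty relation gives S = K_s·(1 + k_d·θ_c) / [θ_c·(Y·k − k_d) − 1] = 77.1 × (1 + 0.0660 × 6.83) / [6.83 × (0.325 × 4.41 − 0.0660) − 1] = 111.9 / 8.338 = 13.41 mg/L.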